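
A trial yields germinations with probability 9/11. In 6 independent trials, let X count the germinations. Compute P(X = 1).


P(X=1) = C(6,1) * p^1 * (1-p)^5
= 6 * 9/11 * 32/161051
= 1728/1771561

1728/1771561


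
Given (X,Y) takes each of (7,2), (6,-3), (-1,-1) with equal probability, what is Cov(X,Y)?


E[X]=4, E[Y]=-2/3, E[XY]=-1
Cov(X,Y) = E[XY] - E[X]E[Y] = -1 - 4*-2/3 = 5/3

5/3


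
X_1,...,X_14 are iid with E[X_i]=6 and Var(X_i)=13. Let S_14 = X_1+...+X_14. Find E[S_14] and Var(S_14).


E[S_n] = n*mu = 14*6 = 84
Var(S_n) = n*sigma^2 = 14*13 = 182

E[S_14]=84, Var(S_14)=182


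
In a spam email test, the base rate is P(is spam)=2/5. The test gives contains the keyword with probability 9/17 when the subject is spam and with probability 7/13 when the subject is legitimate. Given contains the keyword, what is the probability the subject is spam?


P(A) = P(A|B)P(B) + P(A|B')P(B') = 9/17*2/5 + 7/13*3/5 = 591/1105
P(B|A) = P(A|B)P(B)/P(A) = (18/85)/(591/1105) = 78/197

78/197


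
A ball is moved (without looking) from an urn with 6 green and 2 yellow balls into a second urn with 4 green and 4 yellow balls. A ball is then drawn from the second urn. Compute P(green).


P(transfer green) = 6/8 = 3/4; P(transfer yellow) = 1/4
If green transferred: Urn II has 5 green of 9, so P(green|green moved) = 5/9
If yellow transferred: Urn II has 4 green of 9, so P(green|yellow moved) = 4/9
By total probability: P(green) = 3/4*5/9 + 1/4*4/9 = 19/36

19/36


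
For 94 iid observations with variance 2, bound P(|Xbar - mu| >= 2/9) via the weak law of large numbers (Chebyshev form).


Var(Xbar) = Var(X)/n = 2/94
Chebyshev: P(|Xbar-mu| >= 2/9) <= Var(Xbar)/(2/9)^2 = (1/47)/(4/81) = 81/188

81/188


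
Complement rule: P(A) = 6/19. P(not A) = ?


P(A') = 1 - P(A) = 1 - 6/19 = 13/19

13/19


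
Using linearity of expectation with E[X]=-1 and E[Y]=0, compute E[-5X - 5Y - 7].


E[-5X - 5Y - 7] = -5*E[X] - 5*E[Y] - 7
= (-5)*(-1) + (-5)*(0) + (-7)
= 5 + 0 - 7 = -2

-2


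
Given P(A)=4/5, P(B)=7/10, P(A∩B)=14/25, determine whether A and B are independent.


P(A)*P(B) = 4/5*7/10 = 14/25
P(A∩B) = 14/25, which equals P(A)P(B), so independent

Yes, A and B are independent


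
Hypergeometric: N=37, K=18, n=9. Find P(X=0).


P(X=0) = C(18,0)*C(19,9) / C(37,9)
= 1*92378 / 124403620
= 92378/124403620 = 247/332630

247/332630


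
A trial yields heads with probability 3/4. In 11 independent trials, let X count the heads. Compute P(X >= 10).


P(X>=10) = P(X=10) + P(X=11)
= 649539/4194304 + 177147/4194304
= 413343/2097152

413343/2097152


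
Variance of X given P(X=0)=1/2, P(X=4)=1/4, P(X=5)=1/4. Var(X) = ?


E[X] = 9/4, E[X^2] = 41/4
Var(X) = E[X^2] - (E[X])^2 = 41/4 - (9/4)^2 = 83/16

83/16


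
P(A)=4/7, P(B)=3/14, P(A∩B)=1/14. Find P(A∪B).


P(A∪B) = P(A) + P(B) - P(A∩B)
= 4/7 + 3/14 - 1/14 = 5/7

5/7


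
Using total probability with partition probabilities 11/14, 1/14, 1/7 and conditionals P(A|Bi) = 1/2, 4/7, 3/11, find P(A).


P(A) = P(A|B1)P(B1) + P(A|B2)P(B2) + P(A|B3)P(B3)
= 1/2*11/14 + 4/7*1/14 + 3/11*1/7
= 11/28 + 2/49 + 3/77 = 1019/2156

1019/2156


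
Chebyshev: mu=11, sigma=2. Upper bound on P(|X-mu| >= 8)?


k = 8/2 = 4
Chebyshev: P(|X-mu| >= k*sigma) <= 1/k^2 = 1/4^2 = 1/16

1/16


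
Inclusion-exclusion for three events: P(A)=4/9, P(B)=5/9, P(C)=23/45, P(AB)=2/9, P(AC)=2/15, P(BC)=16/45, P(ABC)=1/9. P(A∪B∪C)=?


P(A∪B∪C) = P(A)+P(B)+P(C) - P(AB)-P(AC)-P(BC) + P(ABC)
= 4/9+5/9+23/45 - 2/9-2/15-16/45 + 1/9
= 41/45

41/45


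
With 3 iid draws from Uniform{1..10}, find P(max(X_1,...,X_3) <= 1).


P(max <= 1) = P(all X_i <= 1) = (P(X_1 <= 1))^3
= (1/10)^3 = 1/1000

1/1000


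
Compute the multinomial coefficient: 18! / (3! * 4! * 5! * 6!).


18! = 6402373705728000
Denominator: 3!=6 * 4!=24 * 5!=120 * 6!=720
Coefficient = 6402373705728000 / 12441600 = 514594080

514594080


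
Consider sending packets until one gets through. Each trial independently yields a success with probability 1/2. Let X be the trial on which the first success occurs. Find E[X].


For geometric (trials until first success), E[X] = 1/p = 1/(1/2) = 2

2


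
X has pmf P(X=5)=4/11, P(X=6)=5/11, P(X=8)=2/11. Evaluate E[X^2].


E[X^2] = sum(x^2 * P(x))
= 25*4/11 + 36*5/11 + 64*2/11
= 408/11

408/11


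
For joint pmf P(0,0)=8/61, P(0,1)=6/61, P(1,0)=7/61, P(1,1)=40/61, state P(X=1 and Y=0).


Read from table: P(X=1, Y=0) = 7/61

7/61


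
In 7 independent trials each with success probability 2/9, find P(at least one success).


P(at least one) = 1 - P(none)
P(none) = (1 - 2/9)^7 = (7/9)^7 = 823543/4782969
P(at least one) = 1 - 823543/4782969 = 3959426/4782969

3959426/4782969


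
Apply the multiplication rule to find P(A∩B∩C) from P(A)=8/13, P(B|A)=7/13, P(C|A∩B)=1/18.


P(A∩B∩C) = P(A) * P(B|A) * P(C|A∩B)
= 8/13 * 7/13 * 1/18
= 56/169 * 1/18 = 28/1521

28/1521


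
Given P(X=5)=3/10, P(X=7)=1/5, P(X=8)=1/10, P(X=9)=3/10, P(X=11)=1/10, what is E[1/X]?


E[1/X] = sum(g(x)*P(x))
= 1/5*3/10 + 1/7*1/5 + 1/8*1/10 + 1/9*3/10 + 1/11*1/10
= 13259/92400

13259/92400


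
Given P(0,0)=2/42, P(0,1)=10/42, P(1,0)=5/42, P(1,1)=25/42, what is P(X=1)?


P(X=1) = P(1,0)+P(1,1) = 5/42 + 25/42 = 30/42 = 5/7

5/7


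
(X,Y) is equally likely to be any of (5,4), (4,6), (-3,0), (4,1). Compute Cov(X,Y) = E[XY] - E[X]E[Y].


E[X]=5/2, E[Y]=11/4, E[XY]=12
Cov(X,Y) = E[XY] - E[X]E[Y] = 12 - 5/2*11/4 = 41/8

41/8


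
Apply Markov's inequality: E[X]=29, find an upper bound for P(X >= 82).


Markov: P(X >= a) <= E[X]/a
P(X >= 82) <= 29/82

29/82


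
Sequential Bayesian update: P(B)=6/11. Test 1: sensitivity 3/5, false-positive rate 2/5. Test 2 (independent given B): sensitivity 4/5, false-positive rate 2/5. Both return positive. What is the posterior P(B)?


After test 1: P(+) = 3/5*6/11 + 2/5*5/11 = 28/55
P(B|+) = (18/55)/(28/55) = 9/14
After test 2 (use post1 as new prior): P(+) = 4/5*9/14 + 2/5*5/14 = 23/35
P(B|+,+) = (18/35)/(23/35) = 18/23

18/23


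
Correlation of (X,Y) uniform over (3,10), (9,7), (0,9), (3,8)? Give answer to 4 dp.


Cov(X,Y) = -2.6250, Var(X) = 10.6875, Var(Y) = 1.2500
rho = Cov/(sqrt(VarX)*sqrt(VarY)) = -0.7182

-0.7182


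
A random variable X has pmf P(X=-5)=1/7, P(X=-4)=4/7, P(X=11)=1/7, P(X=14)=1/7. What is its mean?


E[X] = sum(x * P(x))
= -5*1/7 - 4*4/7 + 11*1/7 + 14*1/7
= 4/7

4/7


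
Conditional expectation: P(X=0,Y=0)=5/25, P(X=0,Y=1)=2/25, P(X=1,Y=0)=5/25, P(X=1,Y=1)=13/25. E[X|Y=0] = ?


P(Y=0) = 10/25
E[X|Y=0] = (0*5 + 1*5)/10 = 5/10 = 1/2

1/2


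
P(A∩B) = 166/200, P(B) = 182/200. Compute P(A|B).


P(A|B) = P(A∩B)/P(B) = (166/200)/(182/200) = 166/182 = 83/91

83/91


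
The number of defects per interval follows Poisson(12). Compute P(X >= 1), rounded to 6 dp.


P(X>=1) = 1 - P(X<=0) = 1 - (e^(-12)*12^0/0!)
≈ 1 - 0.0000061442 = 0.9999938558
≈ 0.999994

0.999994


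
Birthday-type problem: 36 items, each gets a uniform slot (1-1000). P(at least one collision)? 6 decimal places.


P(all different) = prod((1000-i)/1000 for i=0..35) = 0.528565
P(at least one match) = 1 - 0.528565 = 0.471435

0.471435


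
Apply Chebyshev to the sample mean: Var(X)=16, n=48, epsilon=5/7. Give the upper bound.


Var(Xbar) = Var(X)/n = 16/48
Chebyshev: P(|Xbar-mu| >= 5/7) <= Var(Xbar)/(5/7)^2 = (1/3)/(25/49) = 49/75

49/75


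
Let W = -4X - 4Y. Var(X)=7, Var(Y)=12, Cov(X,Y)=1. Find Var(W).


Var(-4X - 4Y) = (-4)^2*Var(X) + (-4)^2*Var(Y) + 2*(-4)*(-4)*Cov(X,Y)
= 16*7 + 16*12 + 32*1
= 112 + 192 + 32 = 336

336


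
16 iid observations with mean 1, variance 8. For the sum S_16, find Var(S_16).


By independence, Var(S_n) = n*Var(X_1) = 16*8 = 128

128


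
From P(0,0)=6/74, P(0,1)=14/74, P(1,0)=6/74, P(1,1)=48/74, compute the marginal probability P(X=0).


P(X=0) = P(0,0)+P(0,1) = 6/74 + 14/74 = 20/74 = 10/37

10/37


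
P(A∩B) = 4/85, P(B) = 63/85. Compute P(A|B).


P(A|B) = P(A∩B)/P(B) = (4/85)/(63/85) = 4/63

4/63


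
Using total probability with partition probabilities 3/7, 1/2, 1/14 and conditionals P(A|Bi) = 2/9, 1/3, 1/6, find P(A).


P(A) = P(A|B1)P(B1) + P(A|B2)P(B2) + P(A|B3)P(B3)
= 2/9*3/7 + 1/3*1/2 + 1/6*1/14
= 2/21 + 1/6 + 1/84 = 23/84

23/84


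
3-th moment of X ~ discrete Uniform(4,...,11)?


E[X^3] = (1/8) * sum(x^3 for x=4..11)
= 4320/8 = 540

540


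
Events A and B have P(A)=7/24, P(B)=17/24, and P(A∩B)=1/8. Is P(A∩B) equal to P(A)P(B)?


P(A)*P(B) = 7/24*17/24 = 119/576
P(A∩B) = 1/8 != 119/576, so not independent

No, A and B are not independent


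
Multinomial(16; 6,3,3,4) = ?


16! = 20922789888000
Denominator: 6!=720 * 3!=6 * 3!=6 * 4!=24
Coefficient = 20922789888000 / 622080 = 33633600

33633600


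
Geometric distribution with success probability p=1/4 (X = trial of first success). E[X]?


For geometric (trials until first success), E[X] = 1/p = 1/(1/4) = 4

4


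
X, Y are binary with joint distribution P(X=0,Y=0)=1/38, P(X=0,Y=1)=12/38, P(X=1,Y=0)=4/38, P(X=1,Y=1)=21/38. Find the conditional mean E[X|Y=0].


P(Y=0) = 5/38
E[X|Y=0] = (0*1 + 1*4)/5 = 4/5

4/5


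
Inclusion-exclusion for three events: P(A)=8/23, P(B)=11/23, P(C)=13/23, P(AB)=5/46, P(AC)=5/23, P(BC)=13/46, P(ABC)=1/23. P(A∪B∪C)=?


P(A∪B∪C) = P(A)+P(B)+P(C) - P(AB)-P(AC)-P(BC) + P(ABC)
= 8/23+11/23+13/23 - 5/46-5/23-13/46 + 1/23
= 19/23

19/23


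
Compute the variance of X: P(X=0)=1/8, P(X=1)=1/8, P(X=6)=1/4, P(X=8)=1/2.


E[X] = 45/8, E[X^2] = 329/8
Var(X) = E[X^2] - (E[X])^2 = 329/8 - (45/8)^2 = 607/64

607/64


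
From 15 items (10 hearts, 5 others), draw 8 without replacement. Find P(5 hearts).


P(X=5) = C(10,5)*C(5,3) / C(15,8)
= 252*10 / 6435
= 2520/6435 = 56/143

56/143


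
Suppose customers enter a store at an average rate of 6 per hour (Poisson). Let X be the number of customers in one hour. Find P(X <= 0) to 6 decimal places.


P(X<=0) = e^(-6)*6^0/0!
≈ 0.0024787522
≈ 0.002479

0.002479


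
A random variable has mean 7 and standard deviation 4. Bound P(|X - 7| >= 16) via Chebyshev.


k = 16/4 = 4
Chebyshev: P(|X-mu| >= k*sigma) <= 1/k^2 = 1/4^2 = 1/16

1/16


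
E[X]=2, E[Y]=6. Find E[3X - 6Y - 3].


E[3X - 6Y - 3] = 3*E[X] - 6*E[Y] - 3
= (3)*(2) + (-6)*(6) + (-3)
= 6 - 36 - 3 = -33

-33


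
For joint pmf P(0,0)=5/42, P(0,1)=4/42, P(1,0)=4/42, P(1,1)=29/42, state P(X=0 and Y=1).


Read from table: P(X=0, Y=1) = 4/42 = 2/21

2/21


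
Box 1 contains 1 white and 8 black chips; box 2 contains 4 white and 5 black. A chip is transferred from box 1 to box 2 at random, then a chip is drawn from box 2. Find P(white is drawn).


P(transfer white) = 1/9; P(transfer black) = 8/9
If white transferred: Urn II has 5 white of 10, so P(white|white moved) = 1/2
If black transferred: Urn II has 4 white of 10, so P(white|black moved) = 2/5
By total probability: P(white) = 1/9*1/2 + 8/9*2/5 = 37/90

37/90


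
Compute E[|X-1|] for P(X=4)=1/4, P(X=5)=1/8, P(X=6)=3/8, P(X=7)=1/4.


E[|X-1|] = sum(g(x)*P(x))
= 3*1/4 + 4*1/8 + 5*3/8 + 6*1/4
= 37/8

37/8


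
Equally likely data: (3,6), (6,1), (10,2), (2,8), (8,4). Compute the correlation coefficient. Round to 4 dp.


Cov(X,Y) = -5.9600, Var(X) = 8.9600, Var(Y) = 6.5600
rho = Cov/(sqrt(VarX)*sqrt(VarY)) = -0.7774

-0.7774


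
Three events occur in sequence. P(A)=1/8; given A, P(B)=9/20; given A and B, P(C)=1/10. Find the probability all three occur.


P(A∩B∩C) = P(A) * P(B|A) * P(C|A∩B)
= 1/8 * 9/20 * 1/10
= 9/160 * 1/10 = 9/1600

9/1600


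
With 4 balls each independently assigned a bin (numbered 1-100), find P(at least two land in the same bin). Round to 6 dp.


P(all different) = prod((100-i)/100 for i=0..3) = 0.941094
P(at least one match) = 1 - 0.941094 = 0.058906

0.058906


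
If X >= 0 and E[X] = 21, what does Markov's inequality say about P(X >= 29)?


Markov: P(X >= a) <= E[X]/a
P(X >= 29) <= 21/29

21/29


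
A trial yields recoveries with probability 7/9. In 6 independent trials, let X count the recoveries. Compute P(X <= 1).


P(X<=1) = P(X=0) + P(X=1)
= 64/531441 + 448/177147
= 1408/531441

1408/531441


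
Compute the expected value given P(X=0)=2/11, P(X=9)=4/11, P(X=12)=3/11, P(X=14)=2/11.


E[X] = sum(x * P(x))
= 0*2/11 + 9*4/11 + 12*3/11 + 14*2/11
= 100/11

100/11


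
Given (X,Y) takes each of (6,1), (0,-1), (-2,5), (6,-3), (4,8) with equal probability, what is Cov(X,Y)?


E[X]=14/5, E[Y]=2, E[XY]=2
Cov(X,Y) = E[XY] - E[X]E[Y] = 2 - 14/5*2 = -18/5

-18/5


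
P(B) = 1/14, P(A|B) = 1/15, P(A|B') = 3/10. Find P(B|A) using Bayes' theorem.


P(A) = P(A|B)P(B) + P(A|B')P(B') = 1/15*1/14 + 3/10*13/14 = 17/60
P(B|A) = P(A|B)P(B)/P(A) = (1/210)/(17/60) = 2/119

2/119


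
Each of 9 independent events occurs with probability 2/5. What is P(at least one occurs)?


P(at least one) = 1 - P(none)
P(none) = (1 - 2/5)^9 = (3/5)^9 = 19683/1953125
P(at least one) = 1 - 19683/1953125 = 1933442/1953125

1933442/1953125


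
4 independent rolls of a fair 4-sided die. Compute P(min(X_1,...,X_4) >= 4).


P(min >= 4) = P(all X_i >= 4) = (P(X_1 >= 4))^4
= (1/4)^4 = 1/256

1/256


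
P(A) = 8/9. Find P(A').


P(A') = 1 - P(A) = 1 - 8/9 = 1/9

1/9


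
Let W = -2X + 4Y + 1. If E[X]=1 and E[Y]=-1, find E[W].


E[-2X + 4Y + 1] = -2*E[X] + 4*E[Y] + 1
= (-2)*(1) + (4)*(-1) + (1)
= -2 - 4 + 1 = -5

-5


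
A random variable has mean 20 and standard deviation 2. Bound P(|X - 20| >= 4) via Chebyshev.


k = 4/2 = 2
Chebyshev: P(|X-mu| >= k*sigma) <= 1/k^2 = 1/2^2 = 1/4

1/4


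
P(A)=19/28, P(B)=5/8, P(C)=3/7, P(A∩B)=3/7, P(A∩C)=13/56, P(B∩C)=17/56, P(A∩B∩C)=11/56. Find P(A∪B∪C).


P(A∪B∪C) = P(A)+P(B)+P(C) - P(AB)-P(AC)-P(BC) + P(ABC)
= 19/28+5/8+3/7 - 3/7-13/56-17/56 + 11/56
= 27/28

27/28


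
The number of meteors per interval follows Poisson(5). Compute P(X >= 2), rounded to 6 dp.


P(X>=2) = 1 - P(X<=1) = 1 - (e^(-5)*5^0/0! + e^(-5)*5^1/1!)
≈ 1 - (0.0067379470 + 0.0336897350)
= 1 - 0.0404276820 = 0.9595723180
≈ 0.959572

0.959572


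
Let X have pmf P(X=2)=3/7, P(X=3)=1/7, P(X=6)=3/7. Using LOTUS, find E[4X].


E[4X] = sum(g(x)*P(x))
= 8*3/7 + 12*1/7 + 24*3/7
= 108/7

108/7


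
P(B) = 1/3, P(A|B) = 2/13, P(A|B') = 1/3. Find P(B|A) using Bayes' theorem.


P(A) = P(A|B)P(B) + P(A|B')P(B') = 2/13*1/3 + 1/3*2/3 = 32/117
P(B|A) = P(A|B)P(B)/P(A) = (2/39)/(32/117) = 3/16

3/16


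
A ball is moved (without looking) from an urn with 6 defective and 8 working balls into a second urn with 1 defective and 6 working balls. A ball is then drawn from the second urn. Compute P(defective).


P(transfer defective) = 6/14 = 3/7; P(transfer working) = 4/7
If defective transferred: Urn II has 2 defective of 8, so P(defective|defective moved) = 1/4
If working transferred: Urn II has 1 defective of 8, so P(defective|working moved) = 1/8
By total probability: P(defective) = 3/7*1/4 + 4/7*1/8 = 5/28

5/28


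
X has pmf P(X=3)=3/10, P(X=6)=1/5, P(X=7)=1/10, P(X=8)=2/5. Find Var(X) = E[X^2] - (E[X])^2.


E[X] = 6, E[X^2] = 202/5
Var(X) = E[X^2] - (E[X])^2 = 202/5 - (6)^2 = 22/5

22/5


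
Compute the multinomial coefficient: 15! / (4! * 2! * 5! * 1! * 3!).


15! = 1307674368000
Denominator: 4!=24 * 2!=2 * 5!=120 * 1!=1 * 3!=6
Coefficient = 1307674368000 / 34560 = 37837800

37837800


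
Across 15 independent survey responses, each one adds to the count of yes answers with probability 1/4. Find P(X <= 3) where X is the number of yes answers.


P(X<=3) = P(X=0) + P(X=1) + P(X=2) + P(X=3)
= 14348907/1073741824 + 71744535/1073741824 + 167403915/1073741824 + 241805655/1073741824
= 123825753/268435456

123825753/268435456


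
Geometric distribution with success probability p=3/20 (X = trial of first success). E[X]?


For geometric (trials until first success), E[X] = 1/p = 1/(3/20) = 20/3

20/3


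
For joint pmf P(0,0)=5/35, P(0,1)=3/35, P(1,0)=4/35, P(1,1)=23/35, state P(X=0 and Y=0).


Read from table: P(X=0, Y=0) = 5/35 = 1/7

1/7


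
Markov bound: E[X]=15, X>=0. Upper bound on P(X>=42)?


Markov: P(X >= a) <= E[X]/a
P(X >= 42) <= 15/42 = 5/14

5/14


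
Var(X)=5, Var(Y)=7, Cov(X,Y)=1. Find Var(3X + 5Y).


Var(3X + 5Y) = 3^2*Var(X) + 5^2*Var(Y) + 2*3*5*Cov(X,Y)
= 9*5 + 25*7 + 30*1
= 45 + 175 + 30 = 250

250


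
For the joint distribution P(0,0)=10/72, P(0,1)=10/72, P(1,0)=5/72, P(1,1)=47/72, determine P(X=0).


P(X=0) = P(0,0)+P(0,1) = 10/72 + 10/72 = 20/72 = 5/18

5/18


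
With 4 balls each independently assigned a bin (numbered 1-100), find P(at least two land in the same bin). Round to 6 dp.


P(all different) = prod((100-i)/100 for i=0..3) = 0.941094
P(at least one match) = 1 - 0.941094 = 0.058906

0.058906


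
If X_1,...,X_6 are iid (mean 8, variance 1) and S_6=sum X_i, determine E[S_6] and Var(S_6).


E[S_n] = n*mu = 6*8 = 48
Var(S_n) = n*sigma^2 = 6*1 = 6

E[S_6]=48, Var(S_6)=6


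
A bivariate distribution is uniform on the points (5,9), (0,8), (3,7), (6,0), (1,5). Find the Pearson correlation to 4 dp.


Cov(X,Y) = -3.2000, Var(X) = 5.2000, Var(Y) = 10.1600
rho = Cov/(sqrt(VarX)*sqrt(VarY)) = -0.4403

-0.4403


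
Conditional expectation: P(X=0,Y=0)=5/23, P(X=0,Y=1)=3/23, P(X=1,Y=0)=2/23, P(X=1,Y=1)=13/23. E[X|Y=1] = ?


P(Y=1) = 16/23
E[X|Y=1] = (0*3 + 1*13)/16 = 13/16

13/16


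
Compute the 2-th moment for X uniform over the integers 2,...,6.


E[X^2] = (1/5) * sum(x^2 for x=2..6)
= 90/5 = 18

18


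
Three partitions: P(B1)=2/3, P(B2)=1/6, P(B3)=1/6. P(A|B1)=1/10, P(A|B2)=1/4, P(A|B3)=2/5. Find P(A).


P(A) = P(A|B1)P(B1) + P(A|B2)P(B2) + P(A|B3)P(B3)
= 1/10*2/3 + 1/4*1/6 + 2/5*1/6
= 1/15 + 1/24 + 1/15 = 7/40

7/40


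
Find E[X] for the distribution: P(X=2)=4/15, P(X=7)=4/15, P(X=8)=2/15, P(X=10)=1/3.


E[X] = sum(x * P(x))
= 2*4/15 + 7*4/15 + 8*2/15 + 10*1/3
= 34/5

34/5


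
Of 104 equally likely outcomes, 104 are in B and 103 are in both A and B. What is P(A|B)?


P(A|B) = P(A∩B)/P(B) = (103/104)/(104/104) = 103/104

103/104


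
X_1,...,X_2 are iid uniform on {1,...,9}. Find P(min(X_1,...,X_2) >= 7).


P(min >= 7) = P(all X_i >= 7) = (P(X_1 >= 7))^2
= (3/9)^2 = (1/3)^2 = 1/9

1/9


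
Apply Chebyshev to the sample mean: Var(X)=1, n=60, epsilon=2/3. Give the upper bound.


Var(Xbar) = Var(X)/n = 1/60
Chebyshev: P(|Xbar-mu| >= 2/3) <= Var(Xbar)/(2/3)^2 = (1/60)/(4/9) = 3/80

3/80


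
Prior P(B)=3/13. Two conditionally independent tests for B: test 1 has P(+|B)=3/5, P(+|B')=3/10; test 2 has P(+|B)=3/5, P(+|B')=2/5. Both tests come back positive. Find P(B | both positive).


After test 1: P(+) = 3/5*3/13 + 3/10*10/13 = 24/65
P(B|+) = (9/65)/(24/65) = 3/8
After test 2 (use post1 as new prior): P(+) = 3/5*3/8 + 2/5*5/8 = 19/40
P(B|+,+) = (9/40)/(19/40) = 9/19

9/19


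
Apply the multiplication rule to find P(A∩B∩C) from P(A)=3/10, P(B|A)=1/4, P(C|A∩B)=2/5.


P(A∩B∩C) = P(A) * P(B|A) * P(C|A∩B)
= 3/10 * 1/4 * 2/5
= 3/40 * 2/5 = 3/100

3/100


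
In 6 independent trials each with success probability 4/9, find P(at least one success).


P(at least one) = 1 - P(none)
P(none) = (1 - 4/9)^6 = (5/9)^6 = 15625/531441
P(at least one) = 1 - 15625/531441 = 515816/531441

515816/531441


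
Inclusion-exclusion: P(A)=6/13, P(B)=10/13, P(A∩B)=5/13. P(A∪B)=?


P(A∪B) = P(A) + P(B) - P(A∩B)
= 6/13 + 10/13 - 5/13 = 11/13

11/13


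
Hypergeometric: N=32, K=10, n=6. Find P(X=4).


P(X=4) = C(10,4)*C(22,2) / C(32,6)
= 210*231 / 906192
= 48510/906192 = 385/7192

385/7192


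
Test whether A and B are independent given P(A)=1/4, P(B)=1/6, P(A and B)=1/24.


P(A)*P(B) = 1/4*1/6 = 1/24
P(A∩B) = 1/24, which equals P(A)P(B), so independent

Yes, A and B are independent


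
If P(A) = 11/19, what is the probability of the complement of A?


P(A') = 1 - P(A) = 1 - 11/19 = 8/19

8/19


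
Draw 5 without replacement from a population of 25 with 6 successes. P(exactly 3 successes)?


P(X=3) = C(6,3)*C(19,2) / C(25,5)
= 20*171 / 53130
= 3420/53130 = 114/1771

114/1771


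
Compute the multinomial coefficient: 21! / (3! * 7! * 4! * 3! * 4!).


21! = 51090942171709440000
Denominator: 3!=6 * 7!=5040 * 4!=24 * 3!=6 * 4!=24
Coefficient = 51090942171709440000 / 104509440 = 488864376000

488864376000


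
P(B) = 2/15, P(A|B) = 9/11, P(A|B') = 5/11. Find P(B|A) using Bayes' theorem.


P(A) = P(A|B)P(B) + P(A|B')P(B') = 9/11*2/15 + 5/11*13/15 = 83/165
P(B|A) = P(A|B)P(B)/P(A) = (6/55)/(83/165) = 18/83

18/83


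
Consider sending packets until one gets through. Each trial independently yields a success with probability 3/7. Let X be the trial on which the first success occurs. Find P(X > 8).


P(X > 8) = P(first 8 trials all fail) = (1-p)^8 = (4/7)^8 = 65536/5764801

65536/5764801


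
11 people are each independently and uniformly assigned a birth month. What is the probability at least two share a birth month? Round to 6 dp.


P(all different) = prod((12-i)/12 for i=0..10) = 0.000645
P(at least one match) = 1 - 0.000645 = 0.999355

0.999355


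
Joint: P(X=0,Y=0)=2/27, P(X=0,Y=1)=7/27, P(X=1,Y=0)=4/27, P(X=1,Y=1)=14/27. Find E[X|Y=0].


P(Y=0) = 6/27
E[X|Y=0] = (0*2 + 1*4)/6 = 4/6 = 2/3

2/3


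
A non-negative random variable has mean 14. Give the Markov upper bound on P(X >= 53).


Markov: P(X >= a) <= E[X]/a
P(X >= 53) <= 14/53

14/53


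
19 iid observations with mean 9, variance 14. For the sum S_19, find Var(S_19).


By independence, Var(S_n) = n*Var(X_1) = 19*14 = 266

266


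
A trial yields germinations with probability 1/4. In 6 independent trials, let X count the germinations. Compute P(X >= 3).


P(X>=3) = P(X=3) + P(X=4) + P(X=5) + P(X=6)
= 135/1024 + 135/4096 + 9/2048 + 1/4096
= 347/2048

347/2048


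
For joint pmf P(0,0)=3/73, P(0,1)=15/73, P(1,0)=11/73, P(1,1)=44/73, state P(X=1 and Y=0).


Read from table: P(X=1, Y=0) = 11/73

11/73


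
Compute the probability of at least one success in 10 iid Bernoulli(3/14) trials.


P(at least one) = 1 - P(none)
P(none) = (1 - 3/14)^10 = (11/14)^10 = 25937424601/289254654976
P(at least one) = 1 - 25937424601/289254654976 = 263317230375/289254654976

263317230375/289254654976


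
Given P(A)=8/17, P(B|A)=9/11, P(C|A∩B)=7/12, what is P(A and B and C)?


P(A∩B∩C) = P(A) * P(B|A) * P(C|A∩B)
= 8/17 * 9/11 * 7/12
= 72/187 * 7/12 = 42/187

42/187


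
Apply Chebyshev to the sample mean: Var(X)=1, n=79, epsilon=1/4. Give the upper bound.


Var(Xbar) = Var(X)/n = 1/79
Chebyshev: P(|Xbar-mu| >= 1/4) <= Var(Xbar)/(1/4)^2 = (1/79)/(1/16) = 16/79

16/79


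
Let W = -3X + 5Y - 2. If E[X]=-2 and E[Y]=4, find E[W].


E[-3X + 5Y - 2] = -3*E[X] + 5*E[Y] - 2
= (-3)*(-2) + (5)*(4) + (-2)
= 6 + 20 - 2 = 24

24


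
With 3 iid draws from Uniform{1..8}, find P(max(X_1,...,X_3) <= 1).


P(max <= 1) = P(all X_i <= 1) = (P(X_1 <= 1))^3
= (1/8)^3 = 1/512

1/512


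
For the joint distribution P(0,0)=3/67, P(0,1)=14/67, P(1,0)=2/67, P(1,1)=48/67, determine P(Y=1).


P(Y=1) = P(0,1)+P(1,1) = 14/67 + 48/67 = 62/67

62/67


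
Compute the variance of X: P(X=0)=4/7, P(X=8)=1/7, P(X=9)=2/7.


E[X] = 26/7, E[X^2] = 226/7
Var(X) = E[X^2] - (E[X])^2 = 226/7 - (26/7)^2 = 906/49

906/49


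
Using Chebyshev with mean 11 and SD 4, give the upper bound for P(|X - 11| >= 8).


k = 8/4 = 2
Chebyshev: P(|X-mu| >= k*sigma) <= 1/k^2 = 1/2^2 = 1/4

1/4


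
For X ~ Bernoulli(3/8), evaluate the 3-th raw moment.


For Bernoulli: X in {0,1}
E[X^3] = 0^3*(1-3/8) + 1^3*3/8 = 3/8

3/8


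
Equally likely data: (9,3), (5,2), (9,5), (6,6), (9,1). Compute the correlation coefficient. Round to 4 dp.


Cov(X,Y) = -0.4400, Var(X) = 3.0400, Var(Y) = 3.4400
rho = Cov/(sqrt(VarX)*sqrt(VarY)) = -0.1361

-0.1361


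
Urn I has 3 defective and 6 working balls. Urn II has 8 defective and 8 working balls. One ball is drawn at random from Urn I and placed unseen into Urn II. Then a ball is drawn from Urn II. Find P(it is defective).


P(transfer defective) = 3/9 = 1/3; P(transfer working) = 2/3
If defective transferred: Urn II has 9 defective of 17, so P(defective|defective moved) = 9/17
If working transferred: Urn II has 8 defective of 17, so P(defective|working moved) = 8/17
By total probability: P(defective) = 1/3*9/17 + 2/3*8/17 = 25/51

25/51


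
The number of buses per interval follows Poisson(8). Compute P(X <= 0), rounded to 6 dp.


P(X<=0) = e^(-8)*8^0/0!
≈ 0.0003354626
≈ 0.000335

0.000335


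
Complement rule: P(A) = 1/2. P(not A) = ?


P(A') = 1 - P(A) = 1 - 1/2 = 1/2

1/2


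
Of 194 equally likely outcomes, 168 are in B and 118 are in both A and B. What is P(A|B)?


P(A|B) = P(A∩B)/P(B) = (118/194)/(168/194) = 118/168 = 59/84

59/84


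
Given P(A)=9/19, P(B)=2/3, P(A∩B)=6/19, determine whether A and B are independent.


P(A)*P(B) = 9/19*2/3 = 6/19
P(A∩B) = 6/19, which equals P(A)P(B), so independent

Yes, A and B are independent


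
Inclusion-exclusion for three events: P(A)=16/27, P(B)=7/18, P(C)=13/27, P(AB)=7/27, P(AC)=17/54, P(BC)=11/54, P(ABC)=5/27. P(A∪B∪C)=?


P(A∪B∪C) = P(A)+P(B)+P(C) - P(AB)-P(AC)-P(BC) + P(ABC)
= 16/27+7/18+13/27 - 7/27-17/54-11/54 + 5/27
= 47/54

47/54


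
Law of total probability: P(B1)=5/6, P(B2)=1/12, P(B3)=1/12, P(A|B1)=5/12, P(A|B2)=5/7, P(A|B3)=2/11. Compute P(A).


P(A) = P(A|B1)P(B1) + P(A|B2)P(B2) + P(A|B3)P(B3)
= 5/12*5/6 + 5/7*1/12 + 2/11*1/12
= 25/72 + 5/84 + 1/66 = 2339/5544

2339/5544


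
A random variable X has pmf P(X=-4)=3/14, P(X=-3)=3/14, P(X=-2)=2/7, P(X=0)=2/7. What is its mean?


E[X] = sum(x * P(x))
= -4*3/14 - 3*3/14 - 2*2/7 + 0*2/7
= -29/14

-29/14


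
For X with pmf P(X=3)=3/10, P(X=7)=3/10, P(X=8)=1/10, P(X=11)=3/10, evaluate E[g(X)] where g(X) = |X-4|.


E[|X-4|] = sum(g(x)*P(x))
= 1*3/10 + 3*3/10 + 4*1/10 + 7*3/10
= 37/10

37/10


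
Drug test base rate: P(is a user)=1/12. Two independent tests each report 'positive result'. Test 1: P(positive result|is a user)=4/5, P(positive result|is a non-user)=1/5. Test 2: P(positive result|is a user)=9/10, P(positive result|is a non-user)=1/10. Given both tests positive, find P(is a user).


After test 1: P(+) = 4/5*1/12 + 1/5*11/12 = 1/4
P(B|+) = (1/15)/(1/4) = 4/15
After test 2 (use post1 as new prior): P(+) = 9/10*4/15 + 1/10*11/15 = 47/150
P(B|+,+) = (6/25)/(47/150) = 36/47

36/47


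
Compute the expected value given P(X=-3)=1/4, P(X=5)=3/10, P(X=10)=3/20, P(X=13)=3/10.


E[X] = sum(x * P(x))
= -3*1/4 + 5*3/10 + 10*3/20 + 13*3/10
= 123/20

123/20


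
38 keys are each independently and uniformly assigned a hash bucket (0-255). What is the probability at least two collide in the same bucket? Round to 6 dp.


P(all different) = prod((256-i)/256 for i=0..37) = 0.055523
P(at least one match) = 1 - 0.055523 = 0.944477

0.944477


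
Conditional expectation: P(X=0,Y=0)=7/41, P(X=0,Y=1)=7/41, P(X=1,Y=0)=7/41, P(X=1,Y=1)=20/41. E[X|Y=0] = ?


P(Y=0) = 14/41
E[X|Y=0] = (0*7 + 1*7)/14 = 7/14 = 1/2

1/2


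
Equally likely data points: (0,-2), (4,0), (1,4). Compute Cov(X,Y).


E[X]=5/3, E[Y]=2/3, E[XY]=4/3
Cov(X,Y) = E[XY] - E[X]E[Y] = 4/3 - 5/3*2/3 = 2/9

2/9


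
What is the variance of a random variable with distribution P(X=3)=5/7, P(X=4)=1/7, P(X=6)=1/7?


E[X] = 25/7, E[X^2] = 97/7
Var(X) = E[X^2] - (E[X])^2 = 97/7 - (25/7)^2 = 54/49

54/49


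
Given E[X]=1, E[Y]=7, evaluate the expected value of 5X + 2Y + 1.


E[5X + 2Y + 1] = 5*E[X] + 2*E[Y] + 1
= (5)*(1) + (2)*(7) + (1)
= 5 + 14 + 1 = 20

20


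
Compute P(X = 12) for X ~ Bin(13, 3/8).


P(X=12) = C(13,12) * p^12 * (1-p)^1
= 13 * 531441/68719476736 * 5/8
= 34543665/549755813888

34543665/549755813888


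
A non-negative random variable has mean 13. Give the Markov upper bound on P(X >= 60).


Markov: P(X >= a) <= E[X]/a
P(X >= 60) <= 13/60

13/60


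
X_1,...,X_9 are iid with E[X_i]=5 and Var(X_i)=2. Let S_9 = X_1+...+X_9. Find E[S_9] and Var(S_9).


E[S_n] = n*mu = 9*5 = 45
Var(S_n) = n*sigma^2 = 9*2 = 18

E[S_9]=45, Var(S_9)=18


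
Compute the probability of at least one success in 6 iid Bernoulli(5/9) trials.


P(at least one) = 1 - P(none)
P(none) = (1 - 5/9)^6 = (4/9)^6 = 4096/531441
P(at least one) = 1 - 4096/531441 = 527345/531441

527345/531441


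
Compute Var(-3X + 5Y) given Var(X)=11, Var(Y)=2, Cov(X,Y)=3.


Var(-3X + 5Y) = (-3)^2*Var(X) + 5^2*Var(Y) + 2*(-3)*5*Cov(X,Y)
= 9*11 + 25*2 - 30*3
= 99 + 50 - 90 = 59

59


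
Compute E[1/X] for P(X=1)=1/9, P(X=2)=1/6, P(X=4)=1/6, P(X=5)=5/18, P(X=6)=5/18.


E[1/X] = sum(g(x)*P(x))
= 1*1/9 + 1/2*1/6 + 1/4*1/6 + 1/5*5/18 + 1/6*5/18
= 73/216

73/216


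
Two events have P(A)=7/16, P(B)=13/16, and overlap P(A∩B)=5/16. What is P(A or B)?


P(A∪B) = P(A) + P(B) - P(A∩B)
= 7/16 + 13/16 - 5/16 = 15/16

15/16


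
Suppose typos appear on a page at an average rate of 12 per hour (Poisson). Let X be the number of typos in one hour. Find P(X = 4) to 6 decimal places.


P(X=4) = e^(-12) * 12^4 / 4!
≈ 0.000006144212353 * 20736 / 24
≈ 0.005309

0.005309


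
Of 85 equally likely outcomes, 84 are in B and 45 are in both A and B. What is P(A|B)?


P(A|B) = P(A∩B)/P(B) = (45/85)/(84/85) = 45/84 = 15/28

15/28


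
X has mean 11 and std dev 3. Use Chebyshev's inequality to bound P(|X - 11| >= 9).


k = 9/3 = 3
Chebyshev: P(|X-mu| >= k*sigma) <= 1/k^2 = 1/3^2 = 1/9

1/9


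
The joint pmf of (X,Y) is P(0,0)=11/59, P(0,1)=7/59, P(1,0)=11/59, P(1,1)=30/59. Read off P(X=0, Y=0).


Read from table: P(X=0, Y=0) = 11/59

11/59


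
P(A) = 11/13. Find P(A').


P(A') = 1 - P(A) = 1 - 11/13 = 2/13

2/13


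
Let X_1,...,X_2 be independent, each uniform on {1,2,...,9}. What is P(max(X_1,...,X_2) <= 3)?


P(max <= 3) = P(all X_i <= 3) = (P(X_1 <= 3))^2
= (3/9)^2 = (1/3)^2 = 1/9

1/9


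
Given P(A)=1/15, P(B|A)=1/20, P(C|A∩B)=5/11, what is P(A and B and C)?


P(A∩B∩C) = P(A) * P(B|A) * P(C|A∩B)
= 1/15 * 1/20 * 5/11
= 1/300 * 5/11 = 1/660

1/660


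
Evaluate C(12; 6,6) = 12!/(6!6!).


12! = 479001600
Denominator: 6!=720 * 6!=720
Coefficient = 479001600 / 518400 = 924

924


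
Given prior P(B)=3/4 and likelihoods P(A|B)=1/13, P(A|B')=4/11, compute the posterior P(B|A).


P(A) = P(A|B)P(B) + P(A|B')P(B') = 1/13*3/4 + 4/11*1/4 = 85/572
P(B|A) = P(A|B)P(B)/P(A) = (3/52)/(85/572) = 33/85

33/85


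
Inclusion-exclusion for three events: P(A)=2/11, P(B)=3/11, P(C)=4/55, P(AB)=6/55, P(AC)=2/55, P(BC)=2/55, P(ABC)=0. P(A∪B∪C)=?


P(A∪B∪C) = P(A)+P(B)+P(C) - P(AB)-P(AC)-P(BC) + P(ABC)
= 2/11+3/11+4/55 - 6/55-2/55-2/55 + 0
= 19/55

19/55


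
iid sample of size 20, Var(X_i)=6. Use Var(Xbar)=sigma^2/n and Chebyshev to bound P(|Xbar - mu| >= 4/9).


Var(Xbar) = Var(X)/n = 6/20
Chebyshev: P(|Xbar-mu| >= 4/9) <= Var(Xbar)/(4/9)^2 = (3/10)/(16/81) = 243/160
Bound exceeds 1, so trivial bound: 1

1


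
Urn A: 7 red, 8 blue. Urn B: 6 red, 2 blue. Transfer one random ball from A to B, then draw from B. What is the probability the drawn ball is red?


P(transfer red) = 7/15; P(transfer blue) = 8/15
If red transferred: Urn II has 7 red of 9, so P(red|red moved) = 7/9
If blue transferred: Urn II has 6 red of 9, so P(red|blue moved) = 2/3
By total probability: P(red) = 7/15*7/9 + 8/15*2/3 = 97/135

97/135


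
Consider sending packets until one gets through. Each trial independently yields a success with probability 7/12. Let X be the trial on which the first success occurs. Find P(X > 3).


P(X > 3) = P(first 3 trials all fail) = (1-p)^3 = (5/12)^3 = 125/1728

125/1728


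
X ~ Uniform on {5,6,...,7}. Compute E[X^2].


E[X^2] = (1/3) * sum(x^2 for x=5..7)
= 110/3

110/3


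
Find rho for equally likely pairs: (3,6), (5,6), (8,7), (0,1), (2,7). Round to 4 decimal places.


Cov(X,Y) = 4.1600, Var(X) = 7.4400, Var(Y) = 5.0400
rho = Cov/(sqrt(VarX)*sqrt(VarY)) = 0.6793

0.6793


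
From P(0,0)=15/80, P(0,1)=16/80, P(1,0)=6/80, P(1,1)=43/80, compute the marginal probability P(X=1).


P(X=1) = P(1,0)+P(1,1) = 6/80 + 43/80 = 49/80

49/80


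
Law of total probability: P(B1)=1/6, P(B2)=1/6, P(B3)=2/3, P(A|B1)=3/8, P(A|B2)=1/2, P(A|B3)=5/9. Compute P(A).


P(A) = P(A|B1)P(B1) + P(A|B2)P(B2) + P(A|B3)P(B3)
= 3/8*1/6 + 1/2*1/6 + 5/9*2/3
= 1/16 + 1/12 + 10/27 = 223/432

223/432


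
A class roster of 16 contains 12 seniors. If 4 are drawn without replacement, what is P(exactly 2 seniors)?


P(X=2) = C(12,2)*C(4,2) / C(16,4)
= 66*6 / 1820
= 396/1820 = 99/455

99/455


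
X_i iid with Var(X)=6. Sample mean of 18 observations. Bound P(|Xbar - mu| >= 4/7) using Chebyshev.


Var(Xbar) = Var(X)/n = 6/18
Chebyshev: P(|Xbar-mu| >= 4/7) <= Var(Xbar)/(4/7)^2 = (1/3)/(16/49) = 49/48
Bound exceeds 1, so trivial bound: 1

1


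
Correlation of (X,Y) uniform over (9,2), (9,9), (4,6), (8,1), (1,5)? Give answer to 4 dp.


Cov(X,Y) = -1.3200, Var(X) = 10.1600, Var(Y) = 8.2400
rho = Cov/(sqrt(VarX)*sqrt(VarY)) = -0.1443

-0.1443


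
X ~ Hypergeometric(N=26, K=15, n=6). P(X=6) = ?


P(X=6) = C(15,6)*C(11,0) / C(26,6)
= 5005*1 / 230230
= 5005/230230 = 1/46

1/46


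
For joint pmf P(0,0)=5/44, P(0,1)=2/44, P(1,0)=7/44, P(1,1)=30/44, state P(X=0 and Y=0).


Read from table: P(X=0, Y=0) = 5/44

5/44


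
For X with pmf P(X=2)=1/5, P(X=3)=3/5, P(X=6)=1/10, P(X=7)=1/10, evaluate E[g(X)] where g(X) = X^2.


E[X^2] = sum(g(x)*P(x))
= 4*1/5 + 9*3/5 + 36*1/10 + 49*1/10
= 147/10

147/10


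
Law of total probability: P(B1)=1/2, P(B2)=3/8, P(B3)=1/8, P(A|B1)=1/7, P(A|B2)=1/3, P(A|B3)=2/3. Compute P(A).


P(A) = P(A|B1)P(B1) + P(A|B2)P(B2) + P(A|B3)P(B3)
= 1/7*1/2 + 1/3*3/8 + 2/3*1/8
= 1/14 + 1/8 + 1/12 = 47/168

47/168


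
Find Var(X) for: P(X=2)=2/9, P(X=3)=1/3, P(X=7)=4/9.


E[X] = 41/9, E[X^2] = 77/3
Var(X) = E[X^2] - (E[X])^2 = 77/3 - (41/9)^2 = 398/81

398/81


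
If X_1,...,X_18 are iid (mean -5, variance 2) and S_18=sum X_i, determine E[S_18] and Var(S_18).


E[S_n] = n*mu = 18*-5 = -90
Var(S_n) = n*sigma^2 = 18*2 = 36

E[S_18]=-90, Var(S_18)=36


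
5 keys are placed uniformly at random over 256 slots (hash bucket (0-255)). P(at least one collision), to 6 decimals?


P(all different) = prod((256-i)/256 for i=0..4) = 0.961469
P(at least one match) = 1 - 0.961469 = 0.038531

0.038531


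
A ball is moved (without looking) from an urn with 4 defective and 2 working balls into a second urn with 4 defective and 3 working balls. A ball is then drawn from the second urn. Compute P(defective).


P(transfer defective) = 4/6 = 2/3; P(transfer working) = 1/3
If defective transferred: Urn II has 5 defective of 8, so P(defective|defective moved) = 5/8
If working transferred: Urn II has 4 defective of 8, so P(defective|working moved) = 1/2
By total probability: P(defective) = 2/3*5/8 + 1/3*1/2 = 7/12

7/12


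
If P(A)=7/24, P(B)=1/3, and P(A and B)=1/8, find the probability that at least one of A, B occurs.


P(A∪B) = P(A) + P(B) - P(A∩B)
= 7/24 + 1/3 - 1/8 = 1/2

1/2


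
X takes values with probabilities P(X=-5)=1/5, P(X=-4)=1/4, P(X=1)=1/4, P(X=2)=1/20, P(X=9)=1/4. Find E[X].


E[X] = sum(x * P(x))
= -5*1/5 - 4*1/4 + 1*1/4 + 2*1/20 + 9*1/4
= 3/5

3/5


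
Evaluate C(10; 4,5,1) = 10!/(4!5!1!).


10! = 3628800
Denominator: 4!=24 * 5!=120 * 1!=1
Coefficient = 3628800 / 2880 = 1260

1260


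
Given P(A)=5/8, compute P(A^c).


P(A') = 1 - P(A) = 1 - 5/8 = 3/8

3/8


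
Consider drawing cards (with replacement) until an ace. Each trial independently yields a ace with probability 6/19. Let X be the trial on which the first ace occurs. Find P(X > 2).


P(X > 2) = P(first 2 trials all fail) = (1-p)^2 = (13/19)^2 = 169/361

169/361


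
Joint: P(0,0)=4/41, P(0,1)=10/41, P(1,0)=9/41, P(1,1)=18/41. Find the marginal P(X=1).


P(X=1) = P(1,0)+P(1,1) = 9/41 + 18/41 = 27/41

27/41


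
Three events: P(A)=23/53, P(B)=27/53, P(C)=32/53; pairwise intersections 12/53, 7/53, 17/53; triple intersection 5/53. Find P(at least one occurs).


P(A∪B∪C) = P(A)+P(B)+P(C) - P(AB)-P(AC)-P(BC) + P(ABC)
= 23/53+27/53+32/53 - 12/53-7/53-17/53 + 5/53
= 51/53

51/53


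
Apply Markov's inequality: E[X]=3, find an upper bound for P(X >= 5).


Markov: P(X >= a) <= E[X]/a
P(X >= 5) <= 3/5

3/5


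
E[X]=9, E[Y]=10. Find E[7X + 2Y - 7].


E[7X + 2Y - 7] = 7*E[X] + 2*E[Y] - 7
= (7)*(9) + (2)*(10) + (-7)
= 63 + 20 - 7 = 76

76


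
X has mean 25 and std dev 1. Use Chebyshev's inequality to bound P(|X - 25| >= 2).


k = 2/1 = 2
Chebyshev: P(|X-mu| >= k*sigma) <= 1/k^2 = 1/2^2 = 1/4

1/4


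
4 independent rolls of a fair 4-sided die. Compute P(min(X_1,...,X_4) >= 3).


P(min >= 3) = P(all X_i >= 3) = (P(X_1 >= 3))^4
= (2/4)^4 = (1/2)^4 = 1/16

1/16


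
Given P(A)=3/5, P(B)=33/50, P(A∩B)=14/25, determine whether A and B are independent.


P(A)*P(B) = 3/5*33/50 = 99/250
P(A∩B) = 14/25 != 99/250, so not independent

No, A and B are not independent


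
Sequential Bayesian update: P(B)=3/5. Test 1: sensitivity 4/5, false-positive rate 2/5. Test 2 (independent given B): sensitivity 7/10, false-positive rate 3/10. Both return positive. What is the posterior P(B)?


After test 1: P(+) = 4/5*3/5 + 2/5*2/5 = 16/25
P(B|+) = (12/25)/(16/25) = 3/4
After test 2 (use post1 as new prior): P(+) = 7/10*3/4 + 3/10*1/4 = 3/5
P(B|+,+) = (21/40)/(3/5) = 7/8

7/8


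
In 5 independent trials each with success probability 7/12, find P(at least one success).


P(at least one) = 1 - P(none)
P(none) = (1 - 7/12)^5 = (5/12)^5 = 3125/248832
P(at least one) = 1 - 3125/248832 = 245707/248832

245707/248832


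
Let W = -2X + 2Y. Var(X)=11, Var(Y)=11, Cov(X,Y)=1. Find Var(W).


Var(-2X + 2Y) = (-2)^2*Var(X) + 2^2*Var(Y) + 2*(-2)*2*Cov(X,Y)
= 4*11 + 4*11 - 8*1
= 44 + 44 - 8 = 80

80


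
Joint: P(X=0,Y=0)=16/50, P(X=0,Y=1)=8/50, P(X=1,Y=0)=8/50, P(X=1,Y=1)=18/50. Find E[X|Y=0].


P(Y=0) = 24/50
E[X|Y=0] = (0*16 + 1*8)/24 = 8/24 = 1/3

1/3


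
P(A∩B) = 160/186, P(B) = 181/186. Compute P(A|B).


P(A|B) = P(A∩B)/P(B) = (160/186)/(181/186) = 160/181

160/181


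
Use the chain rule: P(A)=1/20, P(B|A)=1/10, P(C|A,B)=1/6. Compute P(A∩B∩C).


P(A∩B∩C) = P(A) * P(B|A) * P(C|A∩B)
= 1/20 * 1/10 * 1/6
= 1/200 * 1/6 = 1/1200

1/1200


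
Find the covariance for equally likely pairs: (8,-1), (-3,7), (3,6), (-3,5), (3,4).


E[X]=8/5, E[Y]=21/5, E[XY]=-14/5
Cov(X,Y) = E[XY] - E[X]E[Y] = -14/5 - 8/5*21/5 = -238/25

-238/25


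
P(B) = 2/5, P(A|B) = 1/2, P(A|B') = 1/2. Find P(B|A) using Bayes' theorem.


P(A) = P(A|B)P(B) + P(A|B')P(B') = 1/2*2/5 + 1/2*3/5 = 1/2
P(B|A) = P(A|B)P(B)/P(A) = (1/5)/(1/2) = 2/5

2/5


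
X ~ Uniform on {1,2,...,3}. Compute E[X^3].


E[X^3] = (1/3) * sum(x^3 for x=1..3)
= 36/3 = 12

12


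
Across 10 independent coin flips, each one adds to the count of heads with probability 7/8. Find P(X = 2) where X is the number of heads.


P(X=2) = C(10,2) * p^2 * (1-p)^8
= 45 * 49/64 * 1/16777216
= 2205/1073741824

2205/1073741824


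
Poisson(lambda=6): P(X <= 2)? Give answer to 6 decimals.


P(X<=2) = e^(-6)*6^0/0! + e^(-6)*6^1/1! + e^(-6)*6^2/2!
≈ 0.0024787522 + 0.0148725131 + 0.0446175392
= 0.0619688045
≈ 0.061969

0.061969


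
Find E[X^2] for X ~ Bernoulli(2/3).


For Bernoulli: X in {0,1}
E[X^2] = 0^2*(1-2/3) + 1^2*2/3 = 2/3

2/3


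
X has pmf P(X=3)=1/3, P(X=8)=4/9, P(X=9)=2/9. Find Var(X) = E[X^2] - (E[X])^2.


E[X] = 59/9, E[X^2] = 445/9
Var(X) = E[X^2] - (E[X])^2 = 445/9 - (59/9)^2 = 524/81

524/81
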